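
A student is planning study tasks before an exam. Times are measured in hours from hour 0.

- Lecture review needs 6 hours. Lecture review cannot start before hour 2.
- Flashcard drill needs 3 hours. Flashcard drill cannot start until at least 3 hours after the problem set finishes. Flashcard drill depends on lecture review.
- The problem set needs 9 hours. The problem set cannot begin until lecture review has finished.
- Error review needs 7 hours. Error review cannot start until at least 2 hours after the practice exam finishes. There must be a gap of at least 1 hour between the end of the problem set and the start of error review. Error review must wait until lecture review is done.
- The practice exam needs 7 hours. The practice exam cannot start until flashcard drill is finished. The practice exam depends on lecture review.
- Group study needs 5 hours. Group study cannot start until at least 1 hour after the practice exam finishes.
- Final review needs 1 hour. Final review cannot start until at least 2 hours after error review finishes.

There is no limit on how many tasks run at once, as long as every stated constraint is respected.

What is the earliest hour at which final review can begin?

After its own release at hour 2, lecture review can start at hour 2 and finishes at hour 8.
The problem set waits on lecture review (finishes hour 8), so it starts at hour 8 and finishes at 8 + 9 = hour 17.
For flashcard drill: the problem set (finishes hour 17, plus 3-hour gap → hour 20); lecture review (finishes hour 8). Taking the maximum gives a start of hour 20, and it finishes at 20 + 3 = hour 23.
The practice exam has to wait for flashcard drill (finishes hour 23); lecture review (finishes hour 8). The latest of these is hour 23, so the practice exam runs hour 23 to 23 + 7 = hour 30.
Error review needs all of the practice exam (finishes hour 30, plus 2-hour gap → hour 32); the problem set (finishes hour 17, plus 1-hour gap → hour 18); lecture review (finishes hour 8). That puts its earliest start at hour 32; it finishes at 32 + 7 = hour 39.
Final review waits on error review (finishes hour 39, plus 2-hour gap → hour 41), so the earliest it can start is hour 41.

41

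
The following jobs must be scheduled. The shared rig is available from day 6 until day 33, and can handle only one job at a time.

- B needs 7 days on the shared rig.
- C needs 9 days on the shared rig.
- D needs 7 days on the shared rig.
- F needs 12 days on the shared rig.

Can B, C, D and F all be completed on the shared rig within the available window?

The shared rig window is 33 − 6 = 27 days.
Running back to back, the jobs need 7 + 9 + 7 + 12 = 35 days on the shared rig.
Since 35 > 27, they cannot all fit.

No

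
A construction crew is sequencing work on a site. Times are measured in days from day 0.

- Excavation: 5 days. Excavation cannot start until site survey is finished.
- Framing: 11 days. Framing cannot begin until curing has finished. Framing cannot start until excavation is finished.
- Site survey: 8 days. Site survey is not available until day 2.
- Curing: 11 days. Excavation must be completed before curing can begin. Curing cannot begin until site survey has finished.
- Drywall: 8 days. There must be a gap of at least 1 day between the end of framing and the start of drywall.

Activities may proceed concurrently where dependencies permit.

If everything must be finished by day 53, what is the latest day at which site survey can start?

9

Nothing follows drywall; the deadline of day 53 is its only limit. It must start by 53 − 8 = day 45.
Framing has to be done before drywall (must start by day 45, minus 1-day gap → day 44). That means finishing by day 44, i.e. starting by 44 − 11 = day 33.
Since framing (must start by day 33) depends on it, curing must finish by day 33. Backing off its 11-day duration gives a latest start of day 22.
For excavation: curing (must start by day 22); framing (must start by day 33). The most restrictive is day 22; with a 5-day duration, excavation must start by day 17.
Site survey has several dependents: excavation (must start by day 17); curing (must start by day 22). The earliest of those limits is day 17, so site survey must start by 17 − 8 = day 9.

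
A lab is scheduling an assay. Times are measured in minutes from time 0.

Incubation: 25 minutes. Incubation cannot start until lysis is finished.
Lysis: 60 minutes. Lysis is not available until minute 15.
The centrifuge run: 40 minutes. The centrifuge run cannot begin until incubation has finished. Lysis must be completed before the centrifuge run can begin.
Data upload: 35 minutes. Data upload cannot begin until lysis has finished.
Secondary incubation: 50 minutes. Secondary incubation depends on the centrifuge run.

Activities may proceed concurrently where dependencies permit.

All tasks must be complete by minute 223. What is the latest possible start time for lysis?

Secondary incubation has no dependents, so it just needs to finish by minute 223. Starting by 223 − 50 = minute 173 achieves that.
The centrifuge run feeds into secondary incubation (must start by minute 173); so the centrifuge run must finish by minute 173 and therefore start by minute 133.
Incubation feeds into the centrifuge run (must start by minute 133); so incubation must finish by minute 133 and therefore start by minute 108.
Data upload must finish by minute 223; it takes 35 minutes, so it must start by 223 − 35 = minute 188.
Lysis has several dependents: incubation (must start by minute 108); the centrifuge run (must start by minute 133); data upload (must start by minute 188). The earliest of those limits is minute 108, so lysis must start by 108 − 60 = minute 48.

48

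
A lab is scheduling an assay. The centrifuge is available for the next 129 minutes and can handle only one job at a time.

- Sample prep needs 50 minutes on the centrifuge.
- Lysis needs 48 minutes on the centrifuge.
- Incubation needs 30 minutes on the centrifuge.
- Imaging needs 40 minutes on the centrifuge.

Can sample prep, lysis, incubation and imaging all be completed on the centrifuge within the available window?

Running back to back, the jobs need 50 + 48 + 30 + 40 = 168 minutes on the centrifuge.
Since 168 > 129, they cannot all fit.

No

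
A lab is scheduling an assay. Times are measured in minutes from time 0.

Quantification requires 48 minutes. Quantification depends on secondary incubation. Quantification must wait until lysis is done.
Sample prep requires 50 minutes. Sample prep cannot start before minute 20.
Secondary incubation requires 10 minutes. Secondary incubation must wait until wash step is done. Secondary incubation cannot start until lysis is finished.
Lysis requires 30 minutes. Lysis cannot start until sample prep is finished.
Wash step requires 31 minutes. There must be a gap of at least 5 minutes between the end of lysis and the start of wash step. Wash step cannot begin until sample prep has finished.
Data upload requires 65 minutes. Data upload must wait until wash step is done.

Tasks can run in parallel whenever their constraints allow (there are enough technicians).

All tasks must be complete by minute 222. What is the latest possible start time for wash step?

126

Quantification must finish by minute 222; it takes 48 minutes, so it must start by 222 − 48 = minute 174.
Since quantification (must start by minute 174) depends on it, secondary incubation must finish by minute 174. Backing off its 10-minute duration gives a latest start of minute 164.
Nothing follows data upload; the deadline of minute 222 is its only limit. It must start by 222 − 65 = minute 157.
Wash step must finish in time for secondary incubation (must start by minute 164); data upload (must start by minute 157). The tightest is minute 157, so wash step must start by 157 − 31 = minute 126.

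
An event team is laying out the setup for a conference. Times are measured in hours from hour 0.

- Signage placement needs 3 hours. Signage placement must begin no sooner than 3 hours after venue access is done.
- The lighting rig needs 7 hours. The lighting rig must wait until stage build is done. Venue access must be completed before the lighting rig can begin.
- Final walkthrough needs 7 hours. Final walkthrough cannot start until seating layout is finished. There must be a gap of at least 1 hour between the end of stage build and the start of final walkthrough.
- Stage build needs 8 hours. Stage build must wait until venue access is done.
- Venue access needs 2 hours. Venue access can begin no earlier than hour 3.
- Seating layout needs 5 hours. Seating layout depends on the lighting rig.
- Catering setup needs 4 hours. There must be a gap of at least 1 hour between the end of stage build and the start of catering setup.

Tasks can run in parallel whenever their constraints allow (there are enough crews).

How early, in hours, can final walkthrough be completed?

Venue access cannot begin until its own release at hour 3. It runs from hour 3 to 3 + 2 = hour 5.
After venue access (finishes hour 5), stage build can start at hour 5 and finishes at hour 13.
For the lighting rig: stage build (finishes hour 13); venue access (finishes hour 5). Taking the maximum gives a start of hour 13, and it finishes at 13 + 7 = hour 20.
Seating layout waits on the lighting rig (finishes hour 20), so it starts at hour 20 and finishes at 20 + 5 = hour 25.
Final walkthrough cannot start until seating layout (finishes hour 25); stage build (finishes hour 13, plus 1-hour gap → hour 14). The controlling bound is hour 25, so final walkthrough finishes at 25 + 7 = hour 32.

32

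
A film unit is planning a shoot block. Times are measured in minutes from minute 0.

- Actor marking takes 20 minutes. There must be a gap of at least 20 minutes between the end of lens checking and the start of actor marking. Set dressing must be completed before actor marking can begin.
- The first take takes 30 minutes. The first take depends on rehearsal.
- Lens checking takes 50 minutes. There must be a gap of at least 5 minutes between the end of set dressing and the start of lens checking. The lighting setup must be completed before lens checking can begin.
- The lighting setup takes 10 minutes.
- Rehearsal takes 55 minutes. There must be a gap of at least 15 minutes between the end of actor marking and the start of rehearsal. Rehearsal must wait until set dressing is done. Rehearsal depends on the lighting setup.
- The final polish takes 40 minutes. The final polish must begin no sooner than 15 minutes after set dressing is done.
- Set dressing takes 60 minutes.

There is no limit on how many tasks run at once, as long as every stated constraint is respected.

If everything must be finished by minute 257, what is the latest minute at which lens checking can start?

The first take must finish by minute 257; it takes 30 minutes, so it must start by 257 − 30 = minute 227.
Since the first take (must start by minute 227) depends on it, rehearsal must finish by minute 227. Backing off its 55-minute duration gives a latest start of minute 172.
Since rehearsal (must start by minute 172, minus 15-minute gap → minute 157) depends on it, actor marking must finish by minute 157. Backing off its 20-minute duration gives a latest start of minute 137.
Lens checking has to be done before actor marking (must start by minute 137, minus 20-minute gap → minute 117). That means finishing by minute 117, i.e. starting by 117 − 50 = minute 67.

67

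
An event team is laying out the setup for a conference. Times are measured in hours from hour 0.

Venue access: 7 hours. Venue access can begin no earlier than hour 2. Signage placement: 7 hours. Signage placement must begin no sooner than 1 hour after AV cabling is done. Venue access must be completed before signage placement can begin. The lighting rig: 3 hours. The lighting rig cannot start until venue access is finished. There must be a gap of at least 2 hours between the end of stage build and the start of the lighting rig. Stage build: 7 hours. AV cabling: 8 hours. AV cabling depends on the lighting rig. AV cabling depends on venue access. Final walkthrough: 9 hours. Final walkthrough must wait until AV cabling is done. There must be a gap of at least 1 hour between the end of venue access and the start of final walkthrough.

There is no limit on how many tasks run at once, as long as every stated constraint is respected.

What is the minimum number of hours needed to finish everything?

29

Nothing blocks stage build, so it runs from hour 0 to hour 7.
Venue access waits on its own release at hour 2, so it starts at hour 2 and finishes at 2 + 7 = hour 9.
The lighting rig needs all of venue access (finishes hour 9); stage build (finishes hour 7, plus 2-hour gap → hour 9). That puts its earliest start at hour 9; it finishes at 9 + 3 = hour 12.
For AV cabling: the lighting rig (finishes hour 12); venue access (finishes hour 9). Taking the maximum gives a start of hour 12, and it finishes at 12 + 8 = hour 20.
Final walkthrough has to wait for AV cabling (finishes hour 20); venue access (finishes hour 9, plus 1-hour gap → hour 10). The latest of these is hour 20, so final walkthrough runs hour 20 to 20 + 9 = hour 29.
Signage placement has to wait for AV cabling (finishes hour 20, plus 1-hour gap → hour 21); venue access (finishes hour 9). The latest of these is hour 21, so signage placement runs hour 21 to 21 + 7 = hour 28.
All tasks are finished once the last one completes. Finish times: Venue access at 9, Stage build at 7, The lighting rig at 12, AV cabling at 20, Signage placement at 28, Final walkthrough at 29. The latest is hour 29.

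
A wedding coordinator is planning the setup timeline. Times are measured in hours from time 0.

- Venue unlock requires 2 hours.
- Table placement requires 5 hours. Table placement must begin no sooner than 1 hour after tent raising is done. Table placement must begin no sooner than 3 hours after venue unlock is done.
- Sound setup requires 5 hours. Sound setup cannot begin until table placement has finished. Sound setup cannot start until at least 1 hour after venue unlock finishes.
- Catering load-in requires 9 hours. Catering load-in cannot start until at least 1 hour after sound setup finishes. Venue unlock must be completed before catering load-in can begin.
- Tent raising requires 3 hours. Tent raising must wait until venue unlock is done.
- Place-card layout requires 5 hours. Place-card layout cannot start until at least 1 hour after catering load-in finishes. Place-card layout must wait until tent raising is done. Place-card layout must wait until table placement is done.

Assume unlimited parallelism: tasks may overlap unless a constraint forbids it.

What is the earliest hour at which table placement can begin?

6

Venue unlock can start immediately at hour 0; it finishes at hour 2.
After venue unlock (finishes hour 2), tent raising can start at hour 2 and finishes at hour 5.
Table placement waits on tent raising (finishes hour 5, plus 1-hour gap → hour 6); venue unlock (finishes hour 2, plus 3-hour gap → hour 5). The latest of these is hour 6, which is the earliest table placement can start.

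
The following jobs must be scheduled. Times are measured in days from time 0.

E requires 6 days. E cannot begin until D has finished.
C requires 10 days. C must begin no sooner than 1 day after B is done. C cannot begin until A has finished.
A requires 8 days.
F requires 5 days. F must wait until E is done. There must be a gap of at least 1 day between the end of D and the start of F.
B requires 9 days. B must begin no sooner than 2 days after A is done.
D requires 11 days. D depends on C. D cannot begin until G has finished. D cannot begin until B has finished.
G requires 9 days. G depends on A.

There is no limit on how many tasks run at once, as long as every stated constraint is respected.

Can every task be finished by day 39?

No

Nothing blocks A, so it runs from day 0 to day 8.
G cannot begin until A (finishes day 8). It runs from day 8 to 8 + 9 = day 17.
B cannot begin until A (finishes day 8, plus 2-day gap → day 10). It runs from day 10 to 10 + 9 = day 19.
C cannot start until B (finishes day 19, plus 1-day gap → day 20); A (finishes day 8). The controlling bound is day 20, so C finishes at 20 + 10 = day 30.
D needs all of C (finishes day 30); G (finishes day 17); B (finishes day 19). That puts its earliest start at day 30; it finishes at 30 + 11 = day 41.
After D (finishes day 41), E can start at day 41 and finishes at day 47.
F has to wait for E (finishes day 47); D (finishes day 41, plus 1-day gap → day 42). The latest of these is day 47, so F runs day 47 to 47 + 5 = day 52.
The earliest everything can be done is day 52, which is after the deadline of 39, so it is not possible.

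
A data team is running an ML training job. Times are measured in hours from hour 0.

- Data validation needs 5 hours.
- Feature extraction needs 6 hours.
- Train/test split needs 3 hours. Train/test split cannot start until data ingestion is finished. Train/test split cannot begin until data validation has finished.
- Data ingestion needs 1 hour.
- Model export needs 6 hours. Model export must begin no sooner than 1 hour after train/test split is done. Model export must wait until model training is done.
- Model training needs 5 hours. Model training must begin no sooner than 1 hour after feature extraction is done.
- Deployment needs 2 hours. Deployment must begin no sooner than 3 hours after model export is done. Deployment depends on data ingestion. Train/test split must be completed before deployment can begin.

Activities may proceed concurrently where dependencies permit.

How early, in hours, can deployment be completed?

23

Feature extraction has no prerequisites, so it starts at hour 0 and finishes at hour 6.
Model training waits on feature extraction (finishes hour 6, plus 1-hour gap → hour 7), so it starts at hour 7 and finishes at 7 + 5 = hour 12.
Data validation can start immediately at hour 0; it finishes at hour 5.
Nothing blocks data ingestion, so it runs from hour 0 to hour 1.
Train/test split needs all of data ingestion (finishes hour 1); data validation (finishes hour 5). That puts its earliest start at hour 5; it finishes at 5 + 3 = hour 8.
Model export cannot start until train/test split (finishes hour 8, plus 1-hour gap → hour 9); model training (finishes hour 12). The controlling bound is hour 12, so model export finishes at 12 + 6 = hour 18.
Deployment needs all of model export (finishes hour 18, plus 3-hour gap → hour 21); data ingestion (finishes hour 1); train/test split (finishes hour 8). That puts its earliest start at hour 21; it finishes at 21 + 2 = hour 23.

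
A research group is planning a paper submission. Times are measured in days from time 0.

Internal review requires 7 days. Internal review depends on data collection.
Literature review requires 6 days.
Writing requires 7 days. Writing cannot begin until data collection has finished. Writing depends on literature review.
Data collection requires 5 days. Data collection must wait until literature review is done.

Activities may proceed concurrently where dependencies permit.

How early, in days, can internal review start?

11

Nothing blocks literature review, so it runs from day 0 to day 6.
After literature review (finishes day 6), data collection can start at day 6 and finishes at day 11.
Internal review waits on data collection (finishes day 11), so the earliest it can start is day 11.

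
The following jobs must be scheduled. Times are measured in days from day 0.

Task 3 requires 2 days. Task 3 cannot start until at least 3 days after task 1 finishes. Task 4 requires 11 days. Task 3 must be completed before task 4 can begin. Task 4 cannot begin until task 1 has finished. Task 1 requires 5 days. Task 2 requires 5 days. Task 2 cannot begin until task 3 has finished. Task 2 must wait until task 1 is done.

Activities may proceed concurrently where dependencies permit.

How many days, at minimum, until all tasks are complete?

21

Task 1 can start immediately at day 0; it finishes at day 5.
Task 3 waits on task 1 (finishes day 5, plus 3-day gap → day 8), so it starts at day 8 and finishes at 8 + 2 = day 10.
Task 4 cannot start until task 3 (finishes day 10); task 1 (finishes day 5). The controlling bound is day 10, so task 4 finishes at 10 + 11 = day 21.
Task 2 cannot start until task 3 (finishes day 10); task 1 (finishes day 5). The controlling bound is day 10, so task 2 finishes at 10 + 5 = day 15.
All tasks are finished once the last one completes. Finish times: Task 1 at 5, Task 2 at 15, Task 3 at 10, Task 4 at 21. The latest is day 21.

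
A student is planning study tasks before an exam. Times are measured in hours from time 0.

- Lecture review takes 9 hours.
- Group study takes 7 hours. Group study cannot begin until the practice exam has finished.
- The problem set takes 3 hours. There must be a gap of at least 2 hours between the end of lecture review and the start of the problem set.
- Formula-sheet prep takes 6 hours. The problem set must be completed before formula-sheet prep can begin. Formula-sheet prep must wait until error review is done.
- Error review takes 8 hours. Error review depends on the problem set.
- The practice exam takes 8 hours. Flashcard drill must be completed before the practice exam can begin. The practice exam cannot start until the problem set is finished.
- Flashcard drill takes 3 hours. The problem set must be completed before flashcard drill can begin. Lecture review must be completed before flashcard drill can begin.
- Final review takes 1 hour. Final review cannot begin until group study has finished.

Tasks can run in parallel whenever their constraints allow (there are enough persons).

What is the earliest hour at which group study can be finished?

32

Lecture review can start immediately at hour 0; it finishes at hour 9.
The problem set cannot begin until lecture review (finishes hour 9, plus 2-hour gap → hour 11). It runs from hour 11 to 11 + 3 = hour 14.
Flashcard drill has to wait for the problem set (finishes hour 14); lecture review (finishes hour 9). The latest of these is hour 14, so flashcard drill runs hour 14 to 14 + 3 = hour 17.
The practice exam has to wait for flashcard drill (finishes hour 17); the problem set (finishes hour 14). The latest of these is hour 17, so the practice exam runs hour 17 to 17 + 8 = hour 25.
Group study waits on the practice exam (finishes hour 25), so it starts at hour 25 and finishes at 25 + 7 = hour 32.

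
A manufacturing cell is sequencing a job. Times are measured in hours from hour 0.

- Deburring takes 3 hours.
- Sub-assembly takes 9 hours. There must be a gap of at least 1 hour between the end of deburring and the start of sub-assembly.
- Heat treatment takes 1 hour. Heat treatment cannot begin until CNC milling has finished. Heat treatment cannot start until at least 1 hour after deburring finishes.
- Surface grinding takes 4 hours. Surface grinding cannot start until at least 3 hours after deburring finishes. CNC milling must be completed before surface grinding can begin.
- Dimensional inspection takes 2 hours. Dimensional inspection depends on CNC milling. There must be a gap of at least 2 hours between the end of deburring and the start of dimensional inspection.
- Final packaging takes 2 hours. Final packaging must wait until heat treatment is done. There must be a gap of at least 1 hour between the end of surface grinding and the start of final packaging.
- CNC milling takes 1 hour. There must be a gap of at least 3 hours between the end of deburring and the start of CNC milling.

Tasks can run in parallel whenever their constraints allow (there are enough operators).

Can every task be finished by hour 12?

Deburring has no prerequisites, so it starts at hour 0 and finishes at hour 3.
Sub-assembly cannot begin until deburring (finishes hour 3, plus 1-hour gap → hour 4). It runs from hour 4 to 4 + 9 = hour 13.
After deburring (finishes hour 3, plus 3-hour gap → hour 6), CNC milling can start at hour 6 and finishes at hour 7.
Dimensional inspection cannot start until CNC milling (finishes hour 7); deburring (finishes hour 3, plus 2-hour gap → hour 5). The controlling bound is hour 7, so dimensional inspection finishes at 7 + 2 = hour 9.
For surface grinding: deburring (finishes hour 3, plus 3-hour gap → hour 6); CNC milling (finishes hour 7). Taking the maximum gives a start of hour 7, and it finishes at 7 + 4 = hour 11.
Heat treatment has to wait for CNC milling (finishes hour 7); deburring (finishes hour 3, plus 1-hour gap → hour 4). The latest of these is hour 7, so heat treatment runs hour 7 to 7 + 1 = hour 8.
Final packaging cannot start until heat treatment (finishes hour 8); surface grinding (finishes hour 11, plus 1-hour gap → hour 12). The controlling bound is hour 12, so final packaging finishes at 12 + 2 = hour 14.
The earliest everything can be done is hour 14, which is after the deadline of 12, so it is not possible.

No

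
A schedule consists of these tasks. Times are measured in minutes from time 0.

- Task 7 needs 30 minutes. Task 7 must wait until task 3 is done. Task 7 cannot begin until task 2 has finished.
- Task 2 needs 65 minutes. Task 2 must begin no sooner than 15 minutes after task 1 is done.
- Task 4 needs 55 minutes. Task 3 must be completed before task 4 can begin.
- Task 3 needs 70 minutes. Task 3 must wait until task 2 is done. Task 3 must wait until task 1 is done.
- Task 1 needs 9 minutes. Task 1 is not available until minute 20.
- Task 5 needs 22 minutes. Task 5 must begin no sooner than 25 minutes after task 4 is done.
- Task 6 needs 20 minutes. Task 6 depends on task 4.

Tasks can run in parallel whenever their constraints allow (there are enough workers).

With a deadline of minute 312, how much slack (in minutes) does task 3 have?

31

After its own release at minute 20, task 1 can start at minute 20 and finishes at minute 29.
Task 2 waits on task 1 (finishes minute 29, plus 15-minute gap → minute 44), so it starts at minute 44 and finishes at 44 + 65 = minute 109.
For task 3: task 2 (finishes minute 109); task 1 (finishes minute 29). Taking the maximum gives a start of minute 109, and it finishes at 109 + 70 = minute 179.

Working backward from the deadline:
Task 5 has no dependents, so it just needs to finish by minute 312. Starting by 312 − 22 = minute 290 achieves that.
Task 6 has no dependents, so it just needs to finish by minute 312. Starting by 312 − 20 = minute 292 achieves that.
For task 4: task 5 (must start by minute 290, minus 25-minute gap → minute 265); task 6 (must start by minute 292). The most restrictive is minute 265; with a 55-minute duration, task 4 must start by minute 210.
To finish by minute 312, task 7 (duration 30) must start no later than minute 282.
Task 3 has several dependents: task 4 (must start by minute 210); task 7 (must start by minute 282). The earliest of those limits is minute 210, so task 3 must start by 210 − 70 = minute 140.
So task 3 can start as early as minute 109 and as late as minute 140, giving 140 − 109 = 31 minutes of slack.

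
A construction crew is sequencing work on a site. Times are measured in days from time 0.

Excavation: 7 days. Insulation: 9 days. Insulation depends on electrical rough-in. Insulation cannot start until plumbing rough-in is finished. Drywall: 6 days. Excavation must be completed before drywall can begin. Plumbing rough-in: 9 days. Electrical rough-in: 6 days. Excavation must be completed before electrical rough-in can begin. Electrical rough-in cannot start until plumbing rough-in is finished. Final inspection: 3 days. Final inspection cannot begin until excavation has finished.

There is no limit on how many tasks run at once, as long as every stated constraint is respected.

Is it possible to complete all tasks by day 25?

Plumbing rough-in has no prerequisites, so it starts at day 0 and finishes at day 9.
Excavation has no prerequisites, so it starts at day 0 and finishes at day 7.
After excavation (finishes day 7), final inspection can start at day 7 and finishes at day 10.
Drywall waits on excavation (finishes day 7), so it starts at day 7 and finishes at 7 + 6 = day 13.
For electrical rough-in: excavation (finishes day 7); plumbing rough-in (finishes day 9). Taking the maximum gives a start of day 9, and it finishes at 9 + 6 = day 15.
Insulation has to wait for electrical rough-in (finishes day 15); plumbing rough-in (finishes day 9). The latest of these is day 15, so insulation runs day 15 to 15 + 9 = day 24.
Every task is finished by day 24, which is no later than the deadline of 25, so the schedule is feasible.

Yes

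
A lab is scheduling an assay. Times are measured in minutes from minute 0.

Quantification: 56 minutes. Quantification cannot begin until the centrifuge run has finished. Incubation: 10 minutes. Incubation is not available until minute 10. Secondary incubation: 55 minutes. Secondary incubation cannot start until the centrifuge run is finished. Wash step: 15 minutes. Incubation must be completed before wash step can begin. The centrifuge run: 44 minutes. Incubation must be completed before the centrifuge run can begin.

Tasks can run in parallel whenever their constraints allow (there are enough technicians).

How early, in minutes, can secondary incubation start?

Incubation waits on its own release at minute 10, so it starts at minute 10 and finishes at 10 + 10 = minute 20.
The centrifuge run waits on incubation (finishes minute 20), so it starts at minute 20 and finishes at 20 + 44 = minute 64.
Secondary incubation waits on the centrifuge run (finishes minute 64), so the earliest it can start is minute 64.

64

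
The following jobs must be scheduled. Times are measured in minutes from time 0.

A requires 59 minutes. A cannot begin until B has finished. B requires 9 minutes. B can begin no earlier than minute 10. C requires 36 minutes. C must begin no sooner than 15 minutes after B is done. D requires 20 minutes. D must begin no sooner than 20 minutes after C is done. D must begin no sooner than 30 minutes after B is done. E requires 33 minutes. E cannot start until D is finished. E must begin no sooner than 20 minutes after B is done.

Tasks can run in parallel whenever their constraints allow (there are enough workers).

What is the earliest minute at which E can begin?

B waits on its own release at minute 10, so it starts at minute 10 and finishes at 10 + 9 = minute 19.
After B (finishes minute 19, plus 15-minute gap → minute 34), C can start at minute 34 and finishes at minute 70.
For D: C (finishes minute 70, plus 20-minute gap → minute 90); B (finishes minute 19, plus 30-minute gap → minute 49). Taking the maximum gives a start of minute 90, and it finishes at 90 + 20 = minute 110.
E waits on D (finishes minute 110); B (finishes minute 19, plus 20-minute gap → minute 39). The latest of these is minute 110, which is the earliest E can start.

110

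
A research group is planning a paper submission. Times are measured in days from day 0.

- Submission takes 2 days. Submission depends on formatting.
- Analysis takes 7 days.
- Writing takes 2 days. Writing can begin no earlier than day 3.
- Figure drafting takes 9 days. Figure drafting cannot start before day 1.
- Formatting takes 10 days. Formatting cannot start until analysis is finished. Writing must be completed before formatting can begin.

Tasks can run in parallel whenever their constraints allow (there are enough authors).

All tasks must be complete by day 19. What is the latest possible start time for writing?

To finish by day 19, submission (duration 2) must start no later than day 17.
Since submission (must start by day 17) depends on it, formatting must finish by day 17. Backing off its 10-day duration gives a latest start of day 7.
Writing has to be done before formatting (must start by day 7). That means finishing by day 7, i.e. starting by 7 − 2 = day 5.

5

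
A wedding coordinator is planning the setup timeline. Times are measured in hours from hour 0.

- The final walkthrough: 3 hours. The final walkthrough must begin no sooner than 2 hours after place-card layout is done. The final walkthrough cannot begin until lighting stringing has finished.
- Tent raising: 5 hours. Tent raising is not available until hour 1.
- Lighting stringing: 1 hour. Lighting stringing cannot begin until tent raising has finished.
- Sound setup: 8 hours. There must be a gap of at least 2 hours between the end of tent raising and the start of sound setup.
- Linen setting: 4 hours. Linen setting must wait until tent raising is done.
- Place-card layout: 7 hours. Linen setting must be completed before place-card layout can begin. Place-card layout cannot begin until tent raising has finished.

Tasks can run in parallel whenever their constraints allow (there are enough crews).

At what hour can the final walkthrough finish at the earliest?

22

After its own release at hour 1, tent raising can start at hour 1 and finishes at hour 6.
Lighting stringing waits on tent raising (finishes hour 6), so it starts at hour 6 and finishes at 6 + 1 = hour 7.
Linen setting waits on tent raising (finishes hour 6), so it starts at hour 6 and finishes at 6 + 4 = hour 10.
For place-card layout: linen setting (finishes hour 10); tent raising (finishes hour 6). Taking the maximum gives a start of hour 10, and it finishes at 10 + 7 = hour 17.
The final walkthrough has to wait for place-card layout (finishes hour 17, plus 2-hour gap → hour 19); lighting stringing (finishes hour 7). The latest of these is hour 19, so the final walkthrough runs hour 19 to 19 + 3 = hour 22.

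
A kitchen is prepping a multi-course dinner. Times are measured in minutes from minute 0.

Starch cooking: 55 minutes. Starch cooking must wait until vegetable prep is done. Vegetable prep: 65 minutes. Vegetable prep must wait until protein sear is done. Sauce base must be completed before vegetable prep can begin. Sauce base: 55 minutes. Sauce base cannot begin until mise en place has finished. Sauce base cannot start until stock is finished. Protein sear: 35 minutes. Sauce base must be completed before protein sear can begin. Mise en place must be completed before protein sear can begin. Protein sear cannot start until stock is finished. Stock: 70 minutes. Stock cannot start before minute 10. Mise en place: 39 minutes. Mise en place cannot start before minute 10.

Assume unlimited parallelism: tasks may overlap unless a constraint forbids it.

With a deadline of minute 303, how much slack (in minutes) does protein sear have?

Stock cannot begin until its own release at minute 10. It runs from minute 10 to 10 + 70 = minute 80.
Mise en place waits on its own release at minute 10, so it starts at minute 10 and finishes at 10 + 39 = minute 49.
For sauce base: mise en place (finishes minute 49); stock (finishes minute 80). Taking the maximum gives a start of minute 80, and it finishes at 80 + 55 = minute 135.
Protein sear cannot start until sauce base (finishes minute 135); mise en place (finishes minute 49); stock (finishes minute 80). The controlling bound is minute 135, so protein sear finishes at 135 + 35 = minute 170.

Working backward from the deadline:
To finish by minute 303, starch cooking (duration 55) must start no later than minute 248.
Vegetable prep must finish before starch cooking (must start by minute 248). With a 65-minute duration, vegetable prep must start by 248 − 65 = minute 183.
Since vegetable prep (must start by minute 183) depends on it, protein sear must finish by minute 183. Backing off its 35-minute duration gives a latest start of minute 148.
So protein sear can start as early as minute 135 and as late as minute 148, giving 148 − 135 = 13 minutes of slack.

13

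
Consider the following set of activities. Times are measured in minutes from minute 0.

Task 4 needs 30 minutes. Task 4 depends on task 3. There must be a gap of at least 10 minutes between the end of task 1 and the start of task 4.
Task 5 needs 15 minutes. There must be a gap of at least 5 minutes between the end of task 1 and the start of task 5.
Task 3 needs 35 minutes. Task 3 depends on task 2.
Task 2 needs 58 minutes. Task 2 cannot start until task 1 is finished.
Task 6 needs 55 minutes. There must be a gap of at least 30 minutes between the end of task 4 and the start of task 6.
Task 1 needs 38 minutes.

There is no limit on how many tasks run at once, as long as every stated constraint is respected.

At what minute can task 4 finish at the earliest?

161

Task 1 can start immediately at minute 0; it finishes at minute 38.
After task 1 (finishes minute 38), task 2 can start at minute 38 and finishes at minute 96.
Task 3 cannot begin until task 2 (finishes minute 96). It runs from minute 96 to 96 + 35 = minute 131.
Task 4 has to wait for task 3 (finishes minute 131); task 1 (finishes minute 38, plus 10-minute gap → minute 48). The latest of these is minute 131, so task 4 runs minute 131 to 131 + 30 = minute 161.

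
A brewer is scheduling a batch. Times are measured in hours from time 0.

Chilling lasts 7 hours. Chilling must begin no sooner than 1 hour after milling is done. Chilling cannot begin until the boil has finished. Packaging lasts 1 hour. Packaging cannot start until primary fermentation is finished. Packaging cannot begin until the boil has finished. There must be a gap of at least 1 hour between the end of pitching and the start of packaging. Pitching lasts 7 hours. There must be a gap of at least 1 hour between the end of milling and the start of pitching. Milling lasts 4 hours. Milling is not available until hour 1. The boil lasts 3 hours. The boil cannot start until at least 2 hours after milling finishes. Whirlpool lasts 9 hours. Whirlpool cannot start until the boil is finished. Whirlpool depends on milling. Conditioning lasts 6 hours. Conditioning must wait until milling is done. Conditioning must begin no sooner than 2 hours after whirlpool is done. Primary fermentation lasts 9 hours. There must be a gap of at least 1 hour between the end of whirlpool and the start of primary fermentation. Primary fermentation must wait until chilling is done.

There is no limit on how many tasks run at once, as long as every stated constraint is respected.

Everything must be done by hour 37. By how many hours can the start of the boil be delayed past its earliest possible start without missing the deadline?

7

Milling cannot begin until its own release at hour 1. It runs from hour 1 to 1 + 4 = hour 5.
After milling (finishes hour 5, plus 2-hour gap → hour 7), the boil can start at hour 7 and finishes at hour 10.

Working backward from the deadline:
To finish by hour 37, packaging (duration 1) must start no later than hour 36.
Since packaging (must start by hour 36) depends on it, primary fermentation must finish by hour 36. Backing off its 9-hour duration gives a latest start of hour 27.
Nothing follows conditioning; the deadline of hour 37 is its only limit. It must start by 37 − 6 = hour 31.
For whirlpool: primary fermentation (must start by hour 27, minus 1-hour gap → hour 26); conditioning (must start by hour 31, minus 2-hour gap → hour 29). The most restrictive is hour 26; with a 9-hour duration, whirlpool must start by hour 17.
Chilling must finish before primary fermentation (must start by hour 27). With a 7-hour duration, chilling must start by 27 − 7 = hour 20.
The boil has several dependents: whirlpool (must start by hour 17); chilling (must start by hour 20); packaging (must start by hour 36). The earliest of those limits is hour 17, so the boil must start by 17 − 3 = hour 14.
So the boil can start as early as hour 7 and as late as hour 14, giving 14 − 7 = 7 hours of slack.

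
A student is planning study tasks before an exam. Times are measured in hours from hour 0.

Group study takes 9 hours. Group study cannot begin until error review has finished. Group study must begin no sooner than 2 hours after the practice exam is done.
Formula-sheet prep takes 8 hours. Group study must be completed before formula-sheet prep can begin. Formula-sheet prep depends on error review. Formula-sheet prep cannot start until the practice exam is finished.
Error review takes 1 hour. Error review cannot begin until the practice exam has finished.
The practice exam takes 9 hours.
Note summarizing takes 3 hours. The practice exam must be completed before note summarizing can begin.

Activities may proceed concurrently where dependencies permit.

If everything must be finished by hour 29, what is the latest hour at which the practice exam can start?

Nothing follows formula-sheet prep; the deadline of hour 29 is its only limit. It must start by 29 − 8 = hour 21.
Group study has to be done before formula-sheet prep (must start by hour 21). That means finishing by hour 21, i.e. starting by 21 − 9 = hour 12.
Error review has several dependents: group study (must start by hour 12); formula-sheet prep (must start by hour 21). The earliest of those limits is hour 12, so error review must start by 12 − 1 = hour 11.
To finish by hour 29, note summarizing (duration 3) must start no later than hour 26.
The practice exam has several dependents: error review (must start by hour 11); group study (must start by hour 12, minus 2-hour gap → hour 10); note summarizing (must start by hour 26); formula-sheet prep (must start by hour 21). The earliest of those limits is hour 10, so the practice exam must start by 10 − 9 = hour 1.

1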